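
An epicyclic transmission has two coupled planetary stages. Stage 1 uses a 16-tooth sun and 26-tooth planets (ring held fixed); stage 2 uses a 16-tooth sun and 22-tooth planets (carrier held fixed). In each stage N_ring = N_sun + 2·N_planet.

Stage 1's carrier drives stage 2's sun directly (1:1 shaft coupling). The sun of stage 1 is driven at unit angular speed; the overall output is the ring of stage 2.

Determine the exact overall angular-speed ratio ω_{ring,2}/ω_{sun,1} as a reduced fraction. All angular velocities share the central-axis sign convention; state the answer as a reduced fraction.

-16/315

Stage 1: N_ring = 16 + 2·26 = 68
Stage 1: 16(ω_s−ω_c) = −68(ω_r−ω_c),  ω_r=0, ω_s=1
Stage 1: 16(1−ω_c) = −68(0−ω_c)  ⇒  84ω_c = 16  ⇒  ω_c = 4/21
  ⇒ ω_c¹/ω_s¹ = 4/21
Stage 2: N_ring = 16 + 2·22 = 60
Stage 2: 16(ω_s−ω_c) = −60(ω_r−ω_c),  ω_c=0, ω_s=1
Stage 2: ω_r = 0 − (16/60)(1−0) = -4/15
  ⇒ ω_r²/ω_s² = -4/15
Coupling ω_s² = ω_c¹ ⇒ overall = 4/21 × -4/15 = -16/315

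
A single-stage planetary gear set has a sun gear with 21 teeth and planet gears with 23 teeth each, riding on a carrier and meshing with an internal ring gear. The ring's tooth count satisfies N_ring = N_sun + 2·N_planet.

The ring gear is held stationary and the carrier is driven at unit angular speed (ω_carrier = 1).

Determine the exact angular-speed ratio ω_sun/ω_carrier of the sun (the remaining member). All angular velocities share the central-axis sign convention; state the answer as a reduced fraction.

88/21

N_ring = 21 + 2·23 = 67
21(ω_s−ω_c) = −67(ω_r−ω_c),  ω_r=0, ω_c=1
ω_s = 1 − (67/21)(0−1) = 88/21
ω_s/ω_c = 88/21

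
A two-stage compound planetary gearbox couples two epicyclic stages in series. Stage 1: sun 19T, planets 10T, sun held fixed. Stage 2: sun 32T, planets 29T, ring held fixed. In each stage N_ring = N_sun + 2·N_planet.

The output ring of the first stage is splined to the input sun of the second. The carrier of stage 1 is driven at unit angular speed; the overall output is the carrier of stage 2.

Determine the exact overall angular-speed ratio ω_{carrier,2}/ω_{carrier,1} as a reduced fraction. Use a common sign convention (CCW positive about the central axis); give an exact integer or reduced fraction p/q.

Stage 1: N_ring = 19 + 2·10 = 39
Stage 1: 19(ω_s−ω_c) = −39(ω_r−ω_c),  ω_s=0, ω_c=1
Stage 1: ω_r = 1 − (19/39)(0−1) = 58/39
  ⇒ ω_r¹/ω_c¹ = 58/39
Stage 2: N_ring = 32 + 2·29 = 90
Stage 2: 32(ω_s−ω_c) = −90(ω_r−ω_c),  ω_r=0, ω_s=1
Stage 2: 32(1−ω_c) = −90(0−ω_c)  ⇒  122ω_c = 32  ⇒  ω_c = 16/61
  ⇒ ω_c²/ω_s² = 16/61
Coupling ω_s² = ω_r¹ ⇒ overall = 58/39 × 16/61 = 928/2379

928/2379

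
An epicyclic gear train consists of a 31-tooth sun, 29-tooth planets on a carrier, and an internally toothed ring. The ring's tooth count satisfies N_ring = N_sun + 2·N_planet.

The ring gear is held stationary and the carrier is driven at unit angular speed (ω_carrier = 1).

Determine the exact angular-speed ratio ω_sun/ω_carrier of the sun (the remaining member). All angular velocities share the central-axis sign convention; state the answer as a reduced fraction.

N_ring = 31 + 2·29 = 89
31(ω_s−ω_c) = −89(ω_r−ω_c),  ω_r=0, ω_c=1
ω_s = 1 − (89/31)(0−1) = 120/31
ω_s/ω_c = 120/31

120/31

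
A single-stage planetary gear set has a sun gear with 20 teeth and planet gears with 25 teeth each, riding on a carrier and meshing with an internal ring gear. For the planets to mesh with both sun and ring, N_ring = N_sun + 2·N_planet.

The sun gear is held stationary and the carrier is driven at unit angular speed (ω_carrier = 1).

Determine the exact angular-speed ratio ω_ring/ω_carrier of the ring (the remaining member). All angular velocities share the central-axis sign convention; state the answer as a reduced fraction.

9/7

N_ring = 20 + 2·25 = 70
20(ω_s−ω_c) = −70(ω_r−ω_c),  ω_s=0, ω_c=1
ω_r = 1 − (20/70)(0−1) = 9/7
ω_r/ω_c = 9/7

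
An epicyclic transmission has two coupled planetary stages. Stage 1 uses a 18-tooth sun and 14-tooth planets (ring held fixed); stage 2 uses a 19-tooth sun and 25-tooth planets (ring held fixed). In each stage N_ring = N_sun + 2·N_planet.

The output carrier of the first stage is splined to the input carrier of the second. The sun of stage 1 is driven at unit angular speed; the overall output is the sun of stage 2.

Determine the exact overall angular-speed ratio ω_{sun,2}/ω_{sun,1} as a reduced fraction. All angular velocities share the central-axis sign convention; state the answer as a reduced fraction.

Stage 1: N_ring = 18 + 2·14 = 46
Stage 1: 18(ω_s−ω_c) = −46(ω_r−ω_c),  ω_r=0, ω_s=1
Stage 1: 18(1−ω_c) = −46(0−ω_c)  ⇒  64ω_c = 18  ⇒  ω_c = 9/32
  ⇒ ω_c¹/ω_s¹ = 9/32
Stage 2: N_ring = 19 + 2·25 = 69
Stage 2: 19(ω_s−ω_c) = −69(ω_r−ω_c),  ω_r=0, ω_c=1
Stage 2: ω_s = 1 − (69/19)(0−1) = 88/19
  ⇒ ω_s²/ω_c² = 88/19
Coupling ω_c² = ω_c¹ ⇒ overall = 9/32 × 88/19 = 99/76

99/76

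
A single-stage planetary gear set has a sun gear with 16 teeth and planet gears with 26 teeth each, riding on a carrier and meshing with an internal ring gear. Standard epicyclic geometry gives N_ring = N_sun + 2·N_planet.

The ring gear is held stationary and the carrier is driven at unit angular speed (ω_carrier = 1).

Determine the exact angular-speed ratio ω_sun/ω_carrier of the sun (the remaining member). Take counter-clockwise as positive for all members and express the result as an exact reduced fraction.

21/4

N_ring = 16 + 2·26 = 68
16(ω_s−ω_c) = −68(ω_r−ω_c),  ω_r=0, ω_c=1
ω_s = 1 − (68/16)(0−1) = 21/4
ω_s/ω_c = 21/4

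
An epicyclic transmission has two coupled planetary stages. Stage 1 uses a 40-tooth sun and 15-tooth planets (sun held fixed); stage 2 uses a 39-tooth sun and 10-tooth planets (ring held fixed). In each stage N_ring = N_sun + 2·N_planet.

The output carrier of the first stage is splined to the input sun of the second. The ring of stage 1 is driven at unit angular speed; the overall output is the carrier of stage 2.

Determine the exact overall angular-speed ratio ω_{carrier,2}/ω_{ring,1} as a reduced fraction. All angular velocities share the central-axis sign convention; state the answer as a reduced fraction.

Stage 1: N_ring = 40 + 2·15 = 70
Stage 1: 40(ω_s−ω_c) = −70(ω_r−ω_c),  ω_s=0, ω_r=1
Stage 1: 40(0−ω_c) = −70(1−ω_c)  ⇒  110ω_c = 70  ⇒  ω_c = 7/11
  ⇒ ω_c¹/ω_r¹ = 7/11
Stage 2: N_ring = 39 + 2·10 = 59
Stage 2: 39(ω_s−ω_c) = −59(ω_r−ω_c),  ω_r=0, ω_s=1
Stage 2: 39(1−ω_c) = −59(0−ω_c)  ⇒  98ω_c = 39  ⇒  ω_c = 39/98
  ⇒ ω_c²/ω_s² = 39/98
Coupling ω_s² = ω_c¹ ⇒ overall = 7/11 × 39/98 = 39/154

39/154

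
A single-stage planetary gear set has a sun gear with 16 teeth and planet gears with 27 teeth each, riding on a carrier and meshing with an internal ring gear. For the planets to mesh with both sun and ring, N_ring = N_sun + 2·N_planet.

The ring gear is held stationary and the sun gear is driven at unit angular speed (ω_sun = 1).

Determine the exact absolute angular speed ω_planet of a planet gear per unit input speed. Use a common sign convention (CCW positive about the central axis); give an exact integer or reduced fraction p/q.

-8/27

N_ring = 16 + 2·27 = 70
16(ω_s−ω_c) = −70(ω_r−ω_c),  ω_r=0, ω_s=1
16(1−ω_c) = −70(0−ω_c)  ⇒  86ω_c = 16  ⇒  ω_c = 8/43
sun–planet: 16·(1−8/43) = −27·(ω_p−ω_c)  ⇒  ω_p−ω_c = −(16/27)·(35/43) = -560/1161
ω_p = 8/43 − 560/1161 = -8/27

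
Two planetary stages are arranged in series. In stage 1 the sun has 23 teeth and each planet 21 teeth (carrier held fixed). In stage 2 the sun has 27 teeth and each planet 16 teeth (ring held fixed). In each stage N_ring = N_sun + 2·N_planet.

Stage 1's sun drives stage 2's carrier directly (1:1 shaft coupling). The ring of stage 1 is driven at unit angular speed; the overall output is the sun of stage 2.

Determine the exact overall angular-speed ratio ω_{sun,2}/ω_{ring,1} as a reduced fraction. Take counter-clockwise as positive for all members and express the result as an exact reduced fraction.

Stage 1: N_ring = 23 + 2·21 = 65
Stage 1: 23(ω_s−ω_c) = −65(ω_r−ω_c),  ω_c=0, ω_r=1
Stage 1: ω_s = 0 − (65/23)(1−0) = -65/23
  ⇒ ω_s¹/ω_r¹ = -65/23
Stage 2: N_ring = 27 + 2·16 = 59
Stage 2: 27(ω_s−ω_c) = −59(ω_r−ω_c),  ω_r=0, ω_c=1
Stage 2: ω_s = 1 − (59/27)(0−1) = 86/27
  ⇒ ω_s²/ω_c² = 86/27
Coupling ω_c² = ω_s¹ ⇒ overall = -65/23 × 86/27 = -5590/621

-5590/621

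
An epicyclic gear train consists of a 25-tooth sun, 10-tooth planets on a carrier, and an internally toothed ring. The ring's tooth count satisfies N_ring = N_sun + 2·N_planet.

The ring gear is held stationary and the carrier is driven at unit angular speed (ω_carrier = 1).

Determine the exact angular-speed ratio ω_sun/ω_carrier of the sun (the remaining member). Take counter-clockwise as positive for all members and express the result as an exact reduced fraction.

14/5

N_ring = 25 + 2·10 = 45
25(ω_s−ω_c) = −45(ω_r−ω_c),  ω_r=0, ω_c=1
ω_s = 1 − (45/25)(0−1) = 14/5
ω_s/ω_c = 14/5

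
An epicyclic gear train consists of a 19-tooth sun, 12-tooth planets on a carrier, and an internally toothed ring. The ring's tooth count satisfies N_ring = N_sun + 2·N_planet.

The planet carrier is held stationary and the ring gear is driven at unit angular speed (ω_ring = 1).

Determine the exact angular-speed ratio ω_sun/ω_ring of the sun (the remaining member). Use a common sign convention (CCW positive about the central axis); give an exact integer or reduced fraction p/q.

-43/19

N_ring = 19 + 2·12 = 43
19(ω_s−ω_c) = −43(ω_r−ω_c),  ω_c=0, ω_r=1
ω_s = 0 − (43/19)(1−0) = -43/19
ω_s/ω_r = -43/19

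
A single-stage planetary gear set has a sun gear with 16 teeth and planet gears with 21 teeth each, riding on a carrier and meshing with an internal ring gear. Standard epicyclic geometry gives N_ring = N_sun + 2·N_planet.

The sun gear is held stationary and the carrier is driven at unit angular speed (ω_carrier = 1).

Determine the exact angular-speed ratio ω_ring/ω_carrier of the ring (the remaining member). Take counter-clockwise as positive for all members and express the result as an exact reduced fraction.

37/29

N_ring = 16 + 2·21 = 58
16(ω_s−ω_c) = −58(ω_r−ω_c),  ω_s=0, ω_c=1
ω_r = 1 − (16/58)(0−1) = 37/29
ω_r/ω_c = 37/29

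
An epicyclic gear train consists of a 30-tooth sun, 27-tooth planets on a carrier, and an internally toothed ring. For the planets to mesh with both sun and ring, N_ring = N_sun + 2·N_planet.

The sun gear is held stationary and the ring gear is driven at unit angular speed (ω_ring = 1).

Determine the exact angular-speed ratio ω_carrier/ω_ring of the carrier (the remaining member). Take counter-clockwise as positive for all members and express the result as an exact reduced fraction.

N_ring = 30 + 2·27 = 84
30(ω_s−ω_c) = −84(ω_r−ω_c),  ω_s=0, ω_r=1
30(0−ω_c) = −84(1−ω_c)  ⇒  114ω_c = 84  ⇒  ω_c = 14/19
ω_c/ω_r = 14/19

14/19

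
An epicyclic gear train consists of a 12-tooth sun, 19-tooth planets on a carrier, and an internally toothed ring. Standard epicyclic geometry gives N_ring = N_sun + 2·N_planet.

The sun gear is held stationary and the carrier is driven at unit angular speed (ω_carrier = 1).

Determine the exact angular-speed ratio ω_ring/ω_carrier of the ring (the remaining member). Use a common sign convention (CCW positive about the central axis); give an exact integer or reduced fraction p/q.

N_ring = 12 + 2·19 = 50
12(ω_s−ω_c) = −50(ω_r−ω_c),  ω_s=0, ω_c=1
ω_r = 1 − (12/50)(0−1) = 31/25
ω_r/ω_c = 31/25

31/25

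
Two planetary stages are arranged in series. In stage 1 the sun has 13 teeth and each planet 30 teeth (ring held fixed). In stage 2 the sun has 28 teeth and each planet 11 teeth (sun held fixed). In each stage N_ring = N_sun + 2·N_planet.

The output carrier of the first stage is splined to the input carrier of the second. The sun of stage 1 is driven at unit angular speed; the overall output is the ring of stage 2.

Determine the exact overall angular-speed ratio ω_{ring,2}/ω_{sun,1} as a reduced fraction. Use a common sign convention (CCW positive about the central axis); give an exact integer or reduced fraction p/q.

Stage 1: N_ring = 13 + 2·30 = 73
Stage 1: 13(ω_s−ω_c) = −73(ω_r−ω_c),  ω_r=0, ω_s=1
Stage 1: 13(1−ω_c) = −73(0−ω_c)  ⇒  86ω_c = 13  ⇒  ω_c = 13/86
  ⇒ ω_c¹/ω_s¹ = 13/86
Stage 2: N_ring = 28 + 2·11 = 50
Stage 2: 28(ω_s−ω_c) = −50(ω_r−ω_c),  ω_s=0, ω_c=1
Stage 2: ω_r = 1 − (28/50)(0−1) = 39/25
  ⇒ ω_r²/ω_c² = 39/25
Coupling ω_c² = ω_c¹ ⇒ overall = 13/86 × 39/25 = 507/2150

507/2150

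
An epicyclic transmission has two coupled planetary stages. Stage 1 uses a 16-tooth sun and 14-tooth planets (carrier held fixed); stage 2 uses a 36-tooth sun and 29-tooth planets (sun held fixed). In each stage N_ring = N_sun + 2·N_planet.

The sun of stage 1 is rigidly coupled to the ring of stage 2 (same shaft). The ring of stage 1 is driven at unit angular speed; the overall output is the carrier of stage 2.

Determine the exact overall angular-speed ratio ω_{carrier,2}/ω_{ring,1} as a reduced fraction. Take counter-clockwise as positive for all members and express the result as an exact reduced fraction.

Stage 1: N_ring = 16 + 2·14 = 44
Stage 1: 16(ω_s−ω_c) = −44(ω_r−ω_c),  ω_c=0, ω_r=1
Stage 1: ω_s = 0 − (44/16)(1−0) = -11/4
  ⇒ ω_s¹/ω_r¹ = -11/4
Stage 2: N_ring = 36 + 2·29 = 94
Stage 2: 36(ω_s−ω_c) = −94(ω_r−ω_c),  ω_s=0, ω_r=1
Stage 2: 36(0−ω_c) = −94(1−ω_c)  ⇒  130ω_c = 94  ⇒  ω_c = 47/65
  ⇒ ω_c²/ω_r² = 47/65
Coupling ω_r² = ω_s¹ ⇒ overall = -11/4 × 47/65 = -517/260

-517/260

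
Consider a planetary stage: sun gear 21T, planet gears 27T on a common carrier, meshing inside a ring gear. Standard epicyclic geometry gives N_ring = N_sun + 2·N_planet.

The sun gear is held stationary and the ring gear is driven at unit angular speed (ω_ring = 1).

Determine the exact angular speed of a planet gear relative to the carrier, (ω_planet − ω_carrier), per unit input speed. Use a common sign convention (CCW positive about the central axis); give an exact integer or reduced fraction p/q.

175/288

N_ring = 21 + 2·27 = 75
21(ω_s−ω_c) = −75(ω_r−ω_c),  ω_s=0, ω_r=1
21(0−ω_c) = −75(1−ω_c)  ⇒  96ω_c = 75  ⇒  ω_c = 25/32
sun–planet: 21·(0−25/32) = −27·(ω_p−ω_c)  ⇒  ω_p−ω_c = −(21/27)·(-25/32) = 175/288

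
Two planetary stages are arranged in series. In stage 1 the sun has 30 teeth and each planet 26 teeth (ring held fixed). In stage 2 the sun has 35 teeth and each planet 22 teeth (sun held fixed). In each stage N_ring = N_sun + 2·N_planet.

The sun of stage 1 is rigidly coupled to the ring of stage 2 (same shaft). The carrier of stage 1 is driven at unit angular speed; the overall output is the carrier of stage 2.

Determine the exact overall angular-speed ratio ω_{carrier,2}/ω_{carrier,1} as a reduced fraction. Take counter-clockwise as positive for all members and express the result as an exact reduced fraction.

2212/855

Stage 1: N_ring = 30 + 2·26 = 82
Stage 1: 30(ω_s−ω_c) = −82(ω_r−ω_c),  ω_r=0, ω_c=1
Stage 1: ω_s = 1 − (82/30)(0−1) = 56/15
  ⇒ ω_s¹/ω_c¹ = 56/15
Stage 2: N_ring = 35 + 2·22 = 79
Stage 2: 35(ω_s−ω_c) = −79(ω_r−ω_c),  ω_s=0, ω_r=1
Stage 2: 35(0−ω_c) = −79(1−ω_c)  ⇒  114ω_c = 79  ⇒  ω_c = 79/114
  ⇒ ω_c²/ω_r² = 79/114
Coupling ω_r² = ω_s¹ ⇒ overall = 56/15 × 79/114 = 2212/855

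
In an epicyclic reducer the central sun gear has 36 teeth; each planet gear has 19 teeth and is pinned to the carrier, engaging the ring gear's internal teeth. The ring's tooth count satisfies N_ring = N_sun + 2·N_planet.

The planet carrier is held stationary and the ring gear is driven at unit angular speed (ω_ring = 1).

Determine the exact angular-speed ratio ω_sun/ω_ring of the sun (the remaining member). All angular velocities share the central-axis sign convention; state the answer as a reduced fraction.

-37/18

N_ring = 36 + 2·19 = 74
36(ω_s−ω_c) = −74(ω_r−ω_c),  ω_c=0, ω_r=1
ω_s = 0 − (74/36)(1−0) = -37/18
ω_s/ω_r = -37/18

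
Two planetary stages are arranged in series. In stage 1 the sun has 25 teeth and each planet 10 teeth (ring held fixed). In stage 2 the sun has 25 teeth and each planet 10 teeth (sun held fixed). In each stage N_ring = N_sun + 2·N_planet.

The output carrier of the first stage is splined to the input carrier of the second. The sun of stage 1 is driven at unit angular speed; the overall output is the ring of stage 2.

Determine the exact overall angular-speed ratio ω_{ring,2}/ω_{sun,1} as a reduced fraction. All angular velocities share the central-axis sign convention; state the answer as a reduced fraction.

5/9

Stage 1: N_ring = 25 + 2·10 = 45
Stage 1: 25(ω_s−ω_c) = −45(ω_r−ω_c),  ω_r=0, ω_s=1
Stage 1: 25(1−ω_c) = −45(0−ω_c)  ⇒  70ω_c = 25  ⇒  ω_c = 5/14
  ⇒ ω_c¹/ω_s¹ = 5/14
Stage 2: N_ring = 25 + 2·10 = 45
Stage 2: 25(ω_s−ω_c) = −45(ω_r−ω_c),  ω_s=0, ω_c=1
Stage 2: ω_r = 1 − (25/45)(0−1) = 14/9
  ⇒ ω_r²/ω_c² = 14/9
Coupling ω_c² = ω_c¹ ⇒ overall = 5/14 × 14/9 = 5/9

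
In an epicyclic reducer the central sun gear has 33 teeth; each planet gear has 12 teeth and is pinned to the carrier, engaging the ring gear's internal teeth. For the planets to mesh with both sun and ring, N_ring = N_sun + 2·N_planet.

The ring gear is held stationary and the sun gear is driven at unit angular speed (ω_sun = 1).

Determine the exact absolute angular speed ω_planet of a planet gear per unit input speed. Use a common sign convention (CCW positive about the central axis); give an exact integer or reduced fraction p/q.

-11/8

N_ring = 33 + 2·12 = 57
33(ω_s−ω_c) = −57(ω_r−ω_c),  ω_r=0, ω_s=1
33(1−ω_c) = −57(0−ω_c)  ⇒  90ω_c = 33  ⇒  ω_c = 11/30
sun–planet: 33·(1−11/30) = −12·(ω_p−ω_c)  ⇒  ω_p−ω_c = −(33/12)·(19/30) = -209/120
ω_p = 11/30 − 209/120 = -11/8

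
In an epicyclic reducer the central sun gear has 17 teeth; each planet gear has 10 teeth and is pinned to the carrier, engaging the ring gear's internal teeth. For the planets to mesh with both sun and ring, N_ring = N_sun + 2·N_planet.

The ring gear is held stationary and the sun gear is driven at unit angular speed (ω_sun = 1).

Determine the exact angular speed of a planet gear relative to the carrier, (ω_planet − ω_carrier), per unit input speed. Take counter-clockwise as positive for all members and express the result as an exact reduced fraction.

N_ring = 17 + 2·10 = 37
17(ω_s−ω_c) = −37(ω_r−ω_c),  ω_r=0, ω_s=1
17(1−ω_c) = −37(0−ω_c)  ⇒  54ω_c = 17  ⇒  ω_c = 17/54
sun–planet: 17·(1−17/54) = −10·(ω_p−ω_c)  ⇒  ω_p−ω_c = −(17/10)·(37/54) = -629/540

-629/540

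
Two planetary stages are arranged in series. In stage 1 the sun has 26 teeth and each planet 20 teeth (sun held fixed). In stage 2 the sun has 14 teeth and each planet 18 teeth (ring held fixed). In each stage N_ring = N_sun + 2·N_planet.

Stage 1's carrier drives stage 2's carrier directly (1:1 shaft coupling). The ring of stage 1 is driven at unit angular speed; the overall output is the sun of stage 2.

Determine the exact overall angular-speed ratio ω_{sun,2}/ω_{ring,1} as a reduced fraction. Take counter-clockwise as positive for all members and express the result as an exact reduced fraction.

528/161

Stage 1: N_ring = 26 + 2·20 = 66
Stage 1: 26(ω_s−ω_c) = −66(ω_r−ω_c),  ω_s=0, ω_r=1
Stage 1: 26(0−ω_c) = −66(1−ω_c)  ⇒  92ω_c = 66  ⇒  ω_c = 33/46
  ⇒ ω_c¹/ω_r¹ = 33/46
Stage 2: N_ring = 14 + 2·18 = 50
Stage 2: 14(ω_s−ω_c) = −50(ω_r−ω_c),  ω_r=0, ω_c=1
Stage 2: ω_s = 1 − (50/14)(0−1) = 32/7
  ⇒ ω_s²/ω_c² = 32/7
Coupling ω_c² = ω_c¹ ⇒ overall = 33/46 × 32/7 = 528/161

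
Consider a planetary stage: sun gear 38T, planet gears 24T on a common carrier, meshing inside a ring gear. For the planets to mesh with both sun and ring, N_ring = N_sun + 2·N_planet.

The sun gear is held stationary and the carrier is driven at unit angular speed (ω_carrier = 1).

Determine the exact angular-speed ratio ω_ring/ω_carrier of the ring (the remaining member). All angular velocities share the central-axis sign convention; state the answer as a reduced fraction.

62/43

N_ring = 38 + 2·24 = 86
38(ω_s−ω_c) = −86(ω_r−ω_c),  ω_s=0, ω_c=1
ω_r = 1 − (38/86)(0−1) = 62/43
ω_r/ω_c = 62/43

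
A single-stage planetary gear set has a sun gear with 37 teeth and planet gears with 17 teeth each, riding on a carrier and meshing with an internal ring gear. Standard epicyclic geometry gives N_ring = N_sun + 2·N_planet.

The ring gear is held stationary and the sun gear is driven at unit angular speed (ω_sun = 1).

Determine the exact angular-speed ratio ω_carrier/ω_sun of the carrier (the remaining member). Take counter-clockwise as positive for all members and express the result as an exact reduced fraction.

37/108

N_ring = 37 + 2·17 = 71
37(ω_s−ω_c) = −71(ω_r−ω_c),  ω_r=0, ω_s=1
37(1−ω_c) = −71(0−ω_c)  ⇒  108ω_c = 37  ⇒  ω_c = 37/108
ω_c/ω_s = 37/108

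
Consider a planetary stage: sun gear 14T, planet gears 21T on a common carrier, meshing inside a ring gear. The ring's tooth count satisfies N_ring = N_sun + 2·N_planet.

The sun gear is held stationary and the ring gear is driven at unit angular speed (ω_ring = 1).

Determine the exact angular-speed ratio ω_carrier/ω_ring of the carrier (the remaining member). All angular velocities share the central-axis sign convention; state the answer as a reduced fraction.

4/5

N_ring = 14 + 2·21 = 56
14(ω_s−ω_c) = −56(ω_r−ω_c),  ω_s=0, ω_r=1
14(0−ω_c) = −56(1−ω_c)  ⇒  70ω_c = 56  ⇒  ω_c = 4/5
ω_c/ω_r = 4/5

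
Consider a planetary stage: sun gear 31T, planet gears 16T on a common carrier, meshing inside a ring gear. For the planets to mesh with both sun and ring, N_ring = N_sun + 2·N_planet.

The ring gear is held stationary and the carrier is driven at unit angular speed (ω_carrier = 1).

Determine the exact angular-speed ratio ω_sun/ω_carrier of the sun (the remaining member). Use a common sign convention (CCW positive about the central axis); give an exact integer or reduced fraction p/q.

94/31

N_ring = 31 + 2·16 = 63
31(ω_s−ω_c) = −63(ω_r−ω_c),  ω_r=0, ω_c=1
ω_s = 1 − (63/31)(0−1) = 94/31
ω_s/ω_c = 94/31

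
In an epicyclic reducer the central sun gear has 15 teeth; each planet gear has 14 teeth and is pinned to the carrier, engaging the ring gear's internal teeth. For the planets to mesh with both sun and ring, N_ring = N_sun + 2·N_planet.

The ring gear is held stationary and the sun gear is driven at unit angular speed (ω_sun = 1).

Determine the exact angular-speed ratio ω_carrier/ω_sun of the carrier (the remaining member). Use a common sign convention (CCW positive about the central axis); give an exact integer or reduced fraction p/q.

15/58

N_ring = 15 + 2·14 = 43
15(ω_s−ω_c) = −43(ω_r−ω_c),  ω_r=0, ω_s=1
15(1−ω_c) = −43(0−ω_c)  ⇒  58ω_c = 15  ⇒  ω_c = 15/58
ω_c/ω_s = 15/58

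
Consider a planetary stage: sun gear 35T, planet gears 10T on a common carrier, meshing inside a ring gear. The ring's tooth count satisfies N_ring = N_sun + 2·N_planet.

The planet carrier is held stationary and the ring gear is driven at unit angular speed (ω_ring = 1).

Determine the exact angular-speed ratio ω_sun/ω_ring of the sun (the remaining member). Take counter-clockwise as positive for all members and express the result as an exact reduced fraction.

N_ring = 35 + 2·10 = 55
35(ω_s−ω_c) = −55(ω_r−ω_c),  ω_c=0, ω_r=1
ω_s = 0 − (55/35)(1−0) = -11/7
ω_s/ω_r = -11/7

-11/7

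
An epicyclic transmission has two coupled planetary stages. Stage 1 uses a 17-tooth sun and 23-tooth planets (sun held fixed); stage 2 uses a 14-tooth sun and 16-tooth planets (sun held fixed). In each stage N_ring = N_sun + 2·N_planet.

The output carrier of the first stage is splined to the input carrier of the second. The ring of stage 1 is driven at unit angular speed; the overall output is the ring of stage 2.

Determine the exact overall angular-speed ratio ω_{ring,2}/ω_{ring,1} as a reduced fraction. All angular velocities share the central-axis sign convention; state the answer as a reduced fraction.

189/184

Stage 1: N_ring = 17 + 2·23 = 63
Stage 1: 17(ω_s−ω_c) = −63(ω_r−ω_c),  ω_s=0, ω_r=1
Stage 1: 17(0−ω_c) = −63(1−ω_c)  ⇒  80ω_c = 63  ⇒  ω_c = 63/80
  ⇒ ω_c¹/ω_r¹ = 63/80
Stage 2: N_ring = 14 + 2·16 = 46
Stage 2: 14(ω_s−ω_c) = −46(ω_r−ω_c),  ω_s=0, ω_c=1
Stage 2: ω_r = 1 − (14/46)(0−1) = 30/23
  ⇒ ω_r²/ω_c² = 30/23
Coupling ω_c² = ω_c¹ ⇒ overall = 63/80 × 30/23 = 189/184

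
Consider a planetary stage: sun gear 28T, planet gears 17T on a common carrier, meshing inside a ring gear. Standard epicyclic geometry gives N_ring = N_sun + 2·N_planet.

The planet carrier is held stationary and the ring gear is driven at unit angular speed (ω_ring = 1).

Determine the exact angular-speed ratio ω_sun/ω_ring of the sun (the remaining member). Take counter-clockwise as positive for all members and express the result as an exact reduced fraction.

-31/14

N_ring = 28 + 2·17 = 62
28(ω_s−ω_c) = −62(ω_r−ω_c),  ω_c=0, ω_r=1
ω_s = 0 − (62/28)(1−0) = -31/14
ω_s/ω_r = -31/14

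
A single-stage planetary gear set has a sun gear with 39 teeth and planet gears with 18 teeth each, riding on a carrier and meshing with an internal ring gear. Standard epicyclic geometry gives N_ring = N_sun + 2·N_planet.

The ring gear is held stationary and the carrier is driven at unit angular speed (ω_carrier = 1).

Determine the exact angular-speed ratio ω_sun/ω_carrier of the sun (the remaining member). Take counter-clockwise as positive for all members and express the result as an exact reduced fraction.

38/13

N_ring = 39 + 2·18 = 75
39(ω_s−ω_c) = −75(ω_r−ω_c),  ω_r=0, ω_c=1
ω_s = 1 − (75/39)(0−1) = 38/13
ω_s/ω_c = 38/13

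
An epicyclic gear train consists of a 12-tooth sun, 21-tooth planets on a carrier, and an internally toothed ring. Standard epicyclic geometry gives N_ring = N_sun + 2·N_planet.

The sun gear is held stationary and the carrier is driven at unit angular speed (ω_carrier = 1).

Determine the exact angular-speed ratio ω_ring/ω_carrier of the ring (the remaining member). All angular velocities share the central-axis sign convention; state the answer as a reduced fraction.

11/9

N_ring = 12 + 2·21 = 54
12(ω_s−ω_c) = −54(ω_r−ω_c),  ω_s=0, ω_c=1
ω_r = 1 − (12/54)(0−1) = 11/9
ω_r/ω_c = 11/9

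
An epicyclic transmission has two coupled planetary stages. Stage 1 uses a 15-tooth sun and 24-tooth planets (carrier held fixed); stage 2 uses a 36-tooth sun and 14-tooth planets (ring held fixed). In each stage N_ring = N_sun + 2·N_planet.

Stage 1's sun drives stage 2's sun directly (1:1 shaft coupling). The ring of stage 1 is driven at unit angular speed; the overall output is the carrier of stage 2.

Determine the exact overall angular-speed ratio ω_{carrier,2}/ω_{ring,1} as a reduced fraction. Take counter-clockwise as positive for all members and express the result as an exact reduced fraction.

-189/125

Stage 1: N_ring = 15 + 2·24 = 63
Stage 1: 15(ω_s−ω_c) = −63(ω_r−ω_c),  ω_c=0, ω_r=1
Stage 1: ω_s = 0 − (63/15)(1−0) = -21/5
  ⇒ ω_s¹/ω_r¹ = -21/5
Stage 2: N_ring = 36 + 2·14 = 64
Stage 2: 36(ω_s−ω_c) = −64(ω_r−ω_c),  ω_r=0, ω_s=1
Stage 2: 36(1−ω_c) = −64(0−ω_c)  ⇒  100ω_c = 36  ⇒  ω_c = 9/25
  ⇒ ω_c²/ω_s² = 9/25
Coupling ω_s² = ω_s¹ ⇒ overall = -21/5 × 9/25 = -189/125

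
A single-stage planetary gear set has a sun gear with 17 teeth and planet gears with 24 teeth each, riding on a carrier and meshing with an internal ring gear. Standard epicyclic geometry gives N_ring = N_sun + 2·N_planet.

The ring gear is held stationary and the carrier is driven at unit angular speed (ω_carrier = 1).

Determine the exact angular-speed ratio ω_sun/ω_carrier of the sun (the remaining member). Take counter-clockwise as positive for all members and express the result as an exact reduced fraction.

82/17

N_ring = 17 + 2·24 = 65
17(ω_s−ω_c) = −65(ω_r−ω_c),  ω_r=0, ω_c=1
ω_s = 1 − (65/17)(0−1) = 82/17
ω_s/ω_c = 82/17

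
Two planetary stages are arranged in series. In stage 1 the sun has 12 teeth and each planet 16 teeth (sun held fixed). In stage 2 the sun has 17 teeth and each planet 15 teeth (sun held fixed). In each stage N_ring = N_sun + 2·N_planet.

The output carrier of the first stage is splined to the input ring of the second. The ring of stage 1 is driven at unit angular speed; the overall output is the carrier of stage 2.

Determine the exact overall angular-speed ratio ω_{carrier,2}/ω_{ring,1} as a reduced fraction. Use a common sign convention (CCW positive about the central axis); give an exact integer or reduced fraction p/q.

Stage 1: N_ring = 12 + 2·16 = 44
Stage 1: 12(ω_s−ω_c) = −44(ω_r−ω_c),  ω_s=0, ω_r=1
Stage 1: 12(0−ω_c) = −44(1−ω_c)  ⇒  56ω_c = 44  ⇒  ω_c = 11/14
  ⇒ ω_c¹/ω_r¹ = 11/14
Stage 2: N_ring = 17 + 2·15 = 47
Stage 2: 17(ω_s−ω_c) = −47(ω_r−ω_c),  ω_s=0, ω_r=1
Stage 2: 17(0−ω_c) = −47(1−ω_c)  ⇒  64ω_c = 47  ⇒  ω_c = 47/64
  ⇒ ω_c²/ω_r² = 47/64
Coupling ω_r² = ω_c¹ ⇒ overall = 11/14 × 47/64 = 517/896

517/896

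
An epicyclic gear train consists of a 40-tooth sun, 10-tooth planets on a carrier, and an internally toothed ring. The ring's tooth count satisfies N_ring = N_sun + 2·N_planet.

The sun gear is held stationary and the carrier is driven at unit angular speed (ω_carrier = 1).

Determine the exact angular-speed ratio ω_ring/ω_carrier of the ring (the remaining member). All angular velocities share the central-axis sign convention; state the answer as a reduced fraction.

N_ring = 40 + 2·10 = 60
40(ω_s−ω_c) = −60(ω_r−ω_c),  ω_s=0, ω_c=1
ω_r = 1 − (40/60)(0−1) = 5/3
ω_r/ω_c = 5/3

5/3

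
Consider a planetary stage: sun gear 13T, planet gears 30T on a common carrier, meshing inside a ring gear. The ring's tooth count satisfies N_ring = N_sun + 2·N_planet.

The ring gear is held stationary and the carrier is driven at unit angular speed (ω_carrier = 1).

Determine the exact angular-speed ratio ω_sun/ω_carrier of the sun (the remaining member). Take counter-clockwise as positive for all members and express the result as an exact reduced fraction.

86/13

N_ring = 13 + 2·30 = 73
13(ω_s−ω_c) = −73(ω_r−ω_c),  ω_r=0, ω_c=1
ω_s = 1 − (73/13)(0−1) = 86/13
ω_s/ω_c = 86/13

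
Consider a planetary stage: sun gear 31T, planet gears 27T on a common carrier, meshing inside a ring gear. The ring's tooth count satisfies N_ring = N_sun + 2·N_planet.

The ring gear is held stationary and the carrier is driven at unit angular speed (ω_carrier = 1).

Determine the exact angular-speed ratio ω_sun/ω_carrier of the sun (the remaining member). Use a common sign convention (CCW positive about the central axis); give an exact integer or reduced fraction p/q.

116/31

N_ring = 31 + 2·27 = 85
31(ω_s−ω_c) = −85(ω_r−ω_c),  ω_r=0, ω_c=1
ω_s = 1 − (85/31)(0−1) = 116/31
ω_s/ω_c = 116/31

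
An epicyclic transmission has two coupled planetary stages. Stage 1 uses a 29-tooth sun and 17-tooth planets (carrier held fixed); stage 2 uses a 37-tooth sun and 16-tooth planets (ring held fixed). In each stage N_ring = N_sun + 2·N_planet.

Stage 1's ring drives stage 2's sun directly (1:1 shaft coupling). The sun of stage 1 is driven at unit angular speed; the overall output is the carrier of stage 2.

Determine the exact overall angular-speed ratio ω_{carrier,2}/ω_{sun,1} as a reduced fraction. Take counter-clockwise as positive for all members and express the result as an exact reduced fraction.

Stage 1: N_ring = 29 + 2·17 = 63
Stage 1: 29(ω_s−ω_c) = −63(ω_r−ω_c),  ω_c=0, ω_s=1
Stage 1: ω_r = 0 − (29/63)(1−0) = -29/63
  ⇒ ω_r¹/ω_s¹ = -29/63
Stage 2: N_ring = 37 + 2·16 = 69
Stage 2: 37(ω_s−ω_c) = −69(ω_r−ω_c),  ω_r=0, ω_s=1
Stage 2: 37(1−ω_c) = −69(0−ω_c)  ⇒  106ω_c = 37  ⇒  ω_c = 37/106
  ⇒ ω_c²/ω_s² = 37/106
Coupling ω_s² = ω_r¹ ⇒ overall = -29/63 × 37/106 = -1073/6678

-1073/6678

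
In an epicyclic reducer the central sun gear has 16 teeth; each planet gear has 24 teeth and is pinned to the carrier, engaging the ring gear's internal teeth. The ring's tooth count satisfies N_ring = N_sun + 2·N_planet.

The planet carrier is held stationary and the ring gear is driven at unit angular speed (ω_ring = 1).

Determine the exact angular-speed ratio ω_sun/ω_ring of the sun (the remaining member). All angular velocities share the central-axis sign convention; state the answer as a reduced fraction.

N_ring = 16 + 2·24 = 64
16(ω_s−ω_c) = −64(ω_r−ω_c),  ω_c=0, ω_r=1
ω_s = 0 − (64/16)(1−0) = -4
ω_s/ω_r = -4

-4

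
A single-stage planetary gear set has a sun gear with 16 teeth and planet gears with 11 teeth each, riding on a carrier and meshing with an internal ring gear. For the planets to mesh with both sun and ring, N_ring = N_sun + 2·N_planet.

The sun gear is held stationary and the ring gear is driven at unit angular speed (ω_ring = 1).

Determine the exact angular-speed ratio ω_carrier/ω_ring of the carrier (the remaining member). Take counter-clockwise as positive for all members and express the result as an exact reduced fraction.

19/27

N_ring = 16 + 2·11 = 38
16(ω_s−ω_c) = −38(ω_r−ω_c),  ω_s=0, ω_r=1
16(0−ω_c) = −38(1−ω_c)  ⇒  54ω_c = 38  ⇒  ω_c = 19/27
ω_c/ω_r = 19/27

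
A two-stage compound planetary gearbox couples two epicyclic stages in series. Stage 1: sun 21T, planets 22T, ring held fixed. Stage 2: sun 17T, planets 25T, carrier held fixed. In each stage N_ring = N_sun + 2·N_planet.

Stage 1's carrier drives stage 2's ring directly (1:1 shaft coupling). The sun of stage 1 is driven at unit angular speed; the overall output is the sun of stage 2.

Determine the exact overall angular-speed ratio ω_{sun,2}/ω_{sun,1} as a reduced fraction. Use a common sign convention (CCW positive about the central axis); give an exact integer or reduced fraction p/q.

Stage 1: N_ring = 21 + 2·22 = 65
Stage 1: 21(ω_s−ω_c) = −65(ω_r−ω_c),  ω_r=0, ω_s=1
Stage 1: 21(1−ω_c) = −65(0−ω_c)  ⇒  86ω_c = 21  ⇒  ω_c = 21/86
  ⇒ ω_c¹/ω_s¹ = 21/86
Stage 2: N_ring = 17 + 2·25 = 67
Stage 2: 17(ω_s−ω_c) = −67(ω_r−ω_c),  ω_c=0, ω_r=1
Stage 2: ω_s = 0 − (67/17)(1−0) = -67/17
  ⇒ ω_s²/ω_r² = -67/17
Coupling ω_r² = ω_c¹ ⇒ overall = 21/86 × -67/17 = -1407/1462

-1407/1462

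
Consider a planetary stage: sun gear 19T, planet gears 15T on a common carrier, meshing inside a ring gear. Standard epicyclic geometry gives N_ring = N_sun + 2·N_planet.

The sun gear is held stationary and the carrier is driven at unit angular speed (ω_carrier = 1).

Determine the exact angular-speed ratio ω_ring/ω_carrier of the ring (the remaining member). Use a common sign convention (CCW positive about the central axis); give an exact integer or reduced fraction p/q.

68/49

N_ring = 19 + 2·15 = 49
19(ω_s−ω_c) = −49(ω_r−ω_c),  ω_s=0, ω_c=1
ω_r = 1 − (19/49)(0−1) = 68/49
ω_r/ω_c = 68/49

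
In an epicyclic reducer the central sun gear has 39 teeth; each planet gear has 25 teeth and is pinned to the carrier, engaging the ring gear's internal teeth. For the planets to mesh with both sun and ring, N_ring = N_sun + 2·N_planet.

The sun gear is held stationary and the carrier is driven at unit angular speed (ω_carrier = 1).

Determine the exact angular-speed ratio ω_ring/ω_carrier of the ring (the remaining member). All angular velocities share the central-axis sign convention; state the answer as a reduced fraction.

N_ring = 39 + 2·25 = 89
39(ω_s−ω_c) = −89(ω_r−ω_c),  ω_s=0, ω_c=1
ω_r = 1 − (39/89)(0−1) = 128/89
ω_r/ω_c = 128/89

128/89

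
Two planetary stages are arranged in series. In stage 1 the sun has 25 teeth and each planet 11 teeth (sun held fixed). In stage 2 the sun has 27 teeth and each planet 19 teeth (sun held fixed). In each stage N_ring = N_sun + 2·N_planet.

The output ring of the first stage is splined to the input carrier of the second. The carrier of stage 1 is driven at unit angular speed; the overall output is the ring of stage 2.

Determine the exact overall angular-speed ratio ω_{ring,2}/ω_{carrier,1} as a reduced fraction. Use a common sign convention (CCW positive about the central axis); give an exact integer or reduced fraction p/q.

Stage 1: N_ring = 25 + 2·11 = 47
Stage 1: 25(ω_s−ω_c) = −47(ω_r−ω_c),  ω_s=0, ω_c=1
Stage 1: ω_r = 1 − (25/47)(0−1) = 72/47
  ⇒ ω_r¹/ω_c¹ = 72/47
Stage 2: N_ring = 27 + 2·19 = 65
Stage 2: 27(ω_s−ω_c) = −65(ω_r−ω_c),  ω_s=0, ω_c=1
Stage 2: ω_r = 1 − (27/65)(0−1) = 92/65
  ⇒ ω_r²/ω_c² = 92/65
Coupling ω_c² = ω_r¹ ⇒ overall = 72/47 × 92/65 = 6624/3055

6624/3055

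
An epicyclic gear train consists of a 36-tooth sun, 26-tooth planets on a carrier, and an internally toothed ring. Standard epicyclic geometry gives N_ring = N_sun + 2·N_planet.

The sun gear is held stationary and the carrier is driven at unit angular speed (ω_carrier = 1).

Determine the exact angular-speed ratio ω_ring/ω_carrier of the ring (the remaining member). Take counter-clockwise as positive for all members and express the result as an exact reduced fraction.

31/22

N_ring = 36 + 2·26 = 88
36(ω_s−ω_c) = −88(ω_r−ω_c),  ω_s=0, ω_c=1
ω_r = 1 − (36/88)(0−1) = 31/22
ω_r/ω_c = 31/22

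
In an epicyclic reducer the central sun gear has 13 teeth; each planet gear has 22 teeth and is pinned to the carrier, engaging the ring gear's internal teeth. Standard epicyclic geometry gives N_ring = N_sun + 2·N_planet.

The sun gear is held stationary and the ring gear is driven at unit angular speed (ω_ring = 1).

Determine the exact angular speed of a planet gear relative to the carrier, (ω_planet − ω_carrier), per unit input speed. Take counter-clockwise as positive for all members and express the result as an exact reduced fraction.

N_ring = 13 + 2·22 = 57
13(ω_s−ω_c) = −57(ω_r−ω_c),  ω_s=0, ω_r=1
13(0−ω_c) = −57(1−ω_c)  ⇒  70ω_c = 57  ⇒  ω_c = 57/70
sun–planet: 13·(0−57/70) = −22·(ω_p−ω_c)  ⇒  ω_p−ω_c = −(13/22)·(-57/70) = 741/1540

741/1540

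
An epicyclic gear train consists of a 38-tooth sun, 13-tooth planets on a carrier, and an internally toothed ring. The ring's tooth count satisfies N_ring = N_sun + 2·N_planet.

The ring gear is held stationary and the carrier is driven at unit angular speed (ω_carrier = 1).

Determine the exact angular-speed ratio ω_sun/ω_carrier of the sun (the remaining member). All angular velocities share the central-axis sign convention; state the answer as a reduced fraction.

51/19

N_ring = 38 + 2·13 = 64
38(ω_s−ω_c) = −64(ω_r−ω_c),  ω_r=0, ω_c=1
ω_s = 1 − (64/38)(0−1) = 51/19
ω_s/ω_c = 51/19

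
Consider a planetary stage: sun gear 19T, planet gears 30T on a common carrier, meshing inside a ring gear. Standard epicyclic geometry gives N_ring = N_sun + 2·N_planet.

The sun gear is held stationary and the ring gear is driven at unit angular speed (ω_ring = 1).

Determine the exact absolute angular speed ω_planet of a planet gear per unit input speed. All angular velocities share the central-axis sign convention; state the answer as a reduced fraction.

79/60

N_ring = 19 + 2·30 = 79
19(ω_s−ω_c) = −79(ω_r−ω_c),  ω_s=0, ω_r=1
19(0−ω_c) = −79(1−ω_c)  ⇒  98ω_c = 79  ⇒  ω_c = 79/98
sun–planet: 19·(0−79/98) = −30·(ω_p−ω_c)  ⇒  ω_p−ω_c = −(19/30)·(-79/98) = 1501/2940
ω_p = 79/98 + 1501/2940 = 79/60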